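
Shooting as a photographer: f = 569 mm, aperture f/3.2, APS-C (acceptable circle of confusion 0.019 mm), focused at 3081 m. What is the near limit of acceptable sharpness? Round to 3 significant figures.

Hyperfocal distance H = f²/(N·c) + f = 569²/(3.2 × 0.019) + 569 = 323761/0.0608 + 569 ≈ 5325585.4 mm ≈ 5326 m.
Near limit Dn = s·(H − f)/(H + s − 2f) = 3081000 × (5325585.4 − 569) / (5325585.4 + 3081000 − 2 × 569) = 3081000 × 5325016.4 / 8405447.4 ≈ 1951874 mm ≈ 1950 m.

1950 m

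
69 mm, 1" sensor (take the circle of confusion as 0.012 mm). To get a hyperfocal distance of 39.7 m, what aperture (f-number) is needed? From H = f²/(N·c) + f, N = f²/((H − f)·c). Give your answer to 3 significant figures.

f/10

Rearrange H = f²/(N·c) + f for N: N = f² / ((H − f)·c).
N = 69² / ((39700 − 69) × 0.012) = 4761 / 475.6 ≈ 10.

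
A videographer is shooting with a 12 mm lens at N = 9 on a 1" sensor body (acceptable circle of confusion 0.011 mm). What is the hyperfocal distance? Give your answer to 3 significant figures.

1.47 m

Hyperfocal distance H = f²/(N·c) + f = 12²/(9 × 0.011) + 12 = 144/0.099 + 12 ≈ 1466.5 mm ≈ 1.47 m.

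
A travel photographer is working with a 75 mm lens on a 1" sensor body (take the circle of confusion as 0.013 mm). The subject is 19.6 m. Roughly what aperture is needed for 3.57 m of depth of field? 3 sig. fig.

Write h = H − f = f²/(N·c). The thin-lens limits are Dn = s·h/(h + (s−f)) and Df = s·h/(h − (s−f)), so DoF = Df − Dn = 2·s·(s−f)·h / (h² − (s−f)²).
That is a quadratic in h: DoF·h² − 2·s·(s−f)·h − DoF·(s−f)² = 0 ⇒ h = (s−f)·(s + √(s² + DoF²)) / DoF = 19525 × (19600 + √(19600² + 3570²)) / 3570 = 19525 × (19600 + 19922.5) / 3570 ≈ 216156 mm.
Then N = f²/(c·h) = 75² / (0.013 × 216156) = 5625 / 2810.0 ≈ 2.00.

f/2.00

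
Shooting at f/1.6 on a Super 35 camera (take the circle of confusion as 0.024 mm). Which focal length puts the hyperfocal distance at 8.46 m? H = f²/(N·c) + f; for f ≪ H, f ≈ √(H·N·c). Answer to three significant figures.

From H = f²/(N·c) + f, with f ≪ H: f ≈ √(H·N·c) = √(8460 × 1.6 × 0.024) = √324.86 ≈ 18.02 mm.
The +f correction barely moves this — solving exactly, f² + N·c·f − N·c·H = 0 ⇒ f = (−N·c + √((N·c)² + 4·N·c·H))/2 = (−0.0384 + √1299.5)/2 ≈ 18.005 mm, so f ≈ 18.0 mm.

18.0 mm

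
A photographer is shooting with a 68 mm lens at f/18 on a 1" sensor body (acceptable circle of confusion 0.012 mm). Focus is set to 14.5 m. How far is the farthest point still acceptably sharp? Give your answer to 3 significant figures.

44.5 m

Hyperfocal distance H = f²/(N·c) + f = 68²/(18 × 0.012) + 68 = 4624/0.216 + 68 ≈ 21475.4 mm ≈ 21.48 m.
Far limit Df = s·(H − f)/(H − s) = 14500 × (21475.4 − 68) / (21475.4 − 14500) = 14500 × 21407.4 / 6975.4 ≈ 44500 mm ≈ 44.5 m.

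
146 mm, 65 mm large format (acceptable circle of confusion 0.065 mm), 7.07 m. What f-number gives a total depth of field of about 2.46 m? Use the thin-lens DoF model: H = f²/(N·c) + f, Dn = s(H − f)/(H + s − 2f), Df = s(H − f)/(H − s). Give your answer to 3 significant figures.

f/8

Write h = H − f = f²/(N·c). The thin-lens limits are Dn = s·h/(h + (s−f)) and Df = s·h/(h − (s−f)), so DoF = Df − Dn = 2·s·(s−f)·h / (h² − (s−f)²).
That is a quadratic in h: DoF·h² − 2·s·(s−f)·h − DoF·(s−f)² = 0 ⇒ h = (s−f)·(s + √(s² + DoF²)) / DoF = 6924 × (7070 + √(7070² + 2460²)) / 2460 = 6924 × (7070 + 7485.75) / 2460 ≈ 40969 mm.
Then N = f²/(c·h) = 146² / (0.065 × 40969) = 21316 / 2663.0 ≈ 8.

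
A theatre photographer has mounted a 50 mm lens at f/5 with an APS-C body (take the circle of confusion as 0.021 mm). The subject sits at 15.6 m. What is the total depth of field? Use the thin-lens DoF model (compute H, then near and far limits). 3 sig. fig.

Hyperfocal distance H = f²/(N·c) + f = 50²/(5 × 0.021) + 50 = 2500/0.105 + 50 ≈ 23859.5 mm ≈ 23.86 m.
Near limit Dn = s·(H − f)/(H + s − 2f) = 15600 × (23859.5 − 50) / (23859.5 + 15600 − 2 × 50) = 15600 × 23809.5 / 39359.5 ≈ 9437 mm.
Far limit Df = s·(H − f)/(H − s) = 15600 × (23859.5 − 50) / (23859.5 − 15600) = 15600 × 23809.5 / 8259.5 ≈ 44970 mm.
Depth of field = Df − Dn = 44970 − 9437 ≈ 35533 mm ≈ 35.5 m.

35.5 m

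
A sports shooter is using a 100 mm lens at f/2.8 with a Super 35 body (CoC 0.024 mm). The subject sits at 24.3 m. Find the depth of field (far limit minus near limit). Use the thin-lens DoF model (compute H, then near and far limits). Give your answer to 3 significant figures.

8.12 m

Hyperfocal distance H = f²/(N·c) + f = 100²/(2.8 × 0.024) + 100 = 10000/0.0672 + 100 ≈ 148909.5 mm ≈ 148.9 m.
Near limit Dn = s·(H − f)/(H + s − 2f) = 24300 × (148909.5 − 100) / (148909.5 + 24300 − 2 × 100) = 24300 × 148809.5 / 173009.5 ≈ 20901.0 mm.
Far limit Df = s·(H − f)/(H − s) = 24300 × (148909.5 − 100) / (148909.5 − 24300) = 24300 × 148809.5 / 124609.5 ≈ 29019.2 mm.
Depth of field = Df − Dn = 29019.2 − 20901.0 ≈ 8118.2 mm ≈ 8.12 m.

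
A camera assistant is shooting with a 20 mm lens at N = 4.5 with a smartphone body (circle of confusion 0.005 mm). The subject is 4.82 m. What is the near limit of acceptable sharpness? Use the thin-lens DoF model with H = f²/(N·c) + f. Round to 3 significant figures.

3.80 m

Hyperfocal distance H = f²/(N·c) + f = 20²/(4.5 × 0.005) + 20 = 400/0.0225 + 20 ≈ 17797.8 mm ≈ 17.80 m.
Near limit Dn = s·(H − f)/(H + s − 2f) = 4820 × (17797.8 − 20) / (17797.8 + 4820 − 2 × 20) = 4820 × 17777.8 / 22577.8 ≈ 3795.3 mm ≈ 3.80 m.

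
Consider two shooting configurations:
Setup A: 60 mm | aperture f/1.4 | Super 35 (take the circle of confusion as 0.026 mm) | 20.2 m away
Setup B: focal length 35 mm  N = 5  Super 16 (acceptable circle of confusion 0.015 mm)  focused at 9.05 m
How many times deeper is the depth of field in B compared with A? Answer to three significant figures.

1.67

Setup A: H = 60²/(1.4×0.026) + 60 ≈ 98961.1 mm; DoF = Df − Dn = 25365.3 − 16782.5 ≈ 8582.8 mm.
Setup B: H = 35²/(5×0.015) + 35 ≈ 16368.3 mm; DoF = Df − Dn = 20198 − 5831 ≈ 14367 mm.
Ratio = 14367 / 8582.8 ≈ 1.67.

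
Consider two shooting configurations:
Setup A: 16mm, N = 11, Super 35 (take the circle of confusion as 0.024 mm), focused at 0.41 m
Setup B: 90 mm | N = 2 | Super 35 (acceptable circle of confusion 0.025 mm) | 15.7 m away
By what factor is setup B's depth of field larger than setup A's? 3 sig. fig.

Setup A: H = 16²/(11×0.024) + 16 ≈ 985.7 mm; DoF = Df − Dn = 690.60 − 291.54 ≈ 399.06 mm.
Setup B: H = 90²/(2×0.025) + 90 ≈ 162090.0 mm; DoF = Df − Dn = 17374.1 − 14320.1 ≈ 3054.0 mm.
Ratio = 3054.0 / 399.06 ≈ 7.65.

7.65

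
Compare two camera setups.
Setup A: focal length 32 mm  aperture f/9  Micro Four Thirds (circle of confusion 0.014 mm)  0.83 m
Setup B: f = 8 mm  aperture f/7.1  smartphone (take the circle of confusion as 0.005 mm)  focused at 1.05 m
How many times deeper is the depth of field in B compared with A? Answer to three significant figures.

Setup A: H = 32²/(9×0.014) + 32 ≈ 8159.0 mm; DoF = Df − Dn = 920.37 − 755.79 ≈ 164.58 mm.
Setup B: H = 8²/(7.1×0.005) + 8 ≈ 1810.8 mm; DoF = Df − Dn = 2488.1 − 665.4 ≈ 1822.7 mm.
Ratio = 1822.7 / 164.58 ≈ 11.1.

11.1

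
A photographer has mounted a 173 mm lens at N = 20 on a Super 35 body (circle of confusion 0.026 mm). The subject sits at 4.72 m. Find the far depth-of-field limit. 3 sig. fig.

5.12 m

Hyperfocal distance H = f²/(N·c) + f = 173²/(20 × 0.026) + 173 = 29929/0.52 + 173 ≈ 57728.8 mm ≈ 57.73 m.
Far limit Df = s·(H − f)/(H − s) = 4720 × (57728.8 − 173) / (57728.8 − 4720) = 4720 × 57555.8 / 53008.8 ≈ 5124.9 mm ≈ 5.12 m.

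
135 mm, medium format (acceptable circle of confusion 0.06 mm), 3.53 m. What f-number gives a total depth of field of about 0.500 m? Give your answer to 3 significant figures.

Write h = H − f = f²/(N·c). The thin-lens limits are Dn = s·h/(h + (s−f)) and Df = s·h/(h − (s−f)), so DoF = Df − Dn = 2·s·(s−f)·h / (h² − (s−f)²).
That is a quadratic in h: DoF·h² − 2·s·(s−f)·h − DoF·(s−f)² = 0 ⇒ h = (s−f)·(s + √(s² + DoF²)) / DoF = 3395 × (3530 + √(3530² + 500²)) / 500 = 3395 × (3530 + 3565.23) / 500 ≈ 48177 mm.
Then N = f²/(c·h) = 135² / (0.06 × 48177) = 18225 / 2890.6 ≈ 6.30.

f/6.30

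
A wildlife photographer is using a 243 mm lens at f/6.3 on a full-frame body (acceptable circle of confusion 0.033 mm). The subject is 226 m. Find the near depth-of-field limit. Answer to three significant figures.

Hyperfocal distance H = f²/(N·c) + f = 243²/(6.3 × 0.033) + 243 = 59049/0.2079 + 243 ≈ 284269.0 mm ≈ 284.3 m.
Near limit Dn = s·(H − f)/(H + s − 2f) = 226000 × (284269.0 − 243) / (284269.0 + 226000 − 2 × 243) = 226000 × 284026.0 / 509783.0 ≈ 125916 mm ≈ 126 m.

126 m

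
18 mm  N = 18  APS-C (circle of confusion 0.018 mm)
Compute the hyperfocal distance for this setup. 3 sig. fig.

Hyperfocal distance H = f²/(N·c) + f = 18²/(18 × 0.018) + 18 = 324/0.324 + 18 ≈ 1018.0 mm ≈ 1.02 m.

1.02 m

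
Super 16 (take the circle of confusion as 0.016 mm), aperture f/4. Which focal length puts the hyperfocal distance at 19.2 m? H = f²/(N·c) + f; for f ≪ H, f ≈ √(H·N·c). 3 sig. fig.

From H = f²/(N·c) + f, with f ≪ H: f ≈ √(H·N·c) = √(19200 × 4 × 0.016) = √1228.8 ≈ 35.05 mm.
Exact: f² + N·c·f − N·c·H = 0 ⇒ f = (−N·c + √((N·c)² + 4·N·c·H))/2 = (−0.064 + √4915.2)/2 ≈ 35.022 mm ≈ 35.0 mm.

35.0 mm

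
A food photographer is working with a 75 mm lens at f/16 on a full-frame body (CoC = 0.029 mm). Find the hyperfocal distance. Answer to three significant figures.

12.2 m

Hyperfocal distance H = f²/(N·c) + f = 75²/(16 × 0.029) + 75 = 5625/0.464 + 75 ≈ 12197.8 mm ≈ 12.2 m.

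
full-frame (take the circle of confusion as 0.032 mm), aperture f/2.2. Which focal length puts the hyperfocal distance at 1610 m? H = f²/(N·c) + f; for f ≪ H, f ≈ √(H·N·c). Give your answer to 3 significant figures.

337 mm

From H = f²/(N·c) + f, with f ≪ H: f ≈ √(H·N·c) = √(1610000 × 2.2 × 0.032) = √113344 ≈ 336.7 mm.
The +f correction barely moves this — solving exactly, f² + N·c·f − N·c·H = 0 ⇒ f = (−N·c + √((N·c)² + 4·N·c·H))/2 = (−0.0704 + √453376)/2 ≈ 336.63 mm, so f ≈ 337 mm.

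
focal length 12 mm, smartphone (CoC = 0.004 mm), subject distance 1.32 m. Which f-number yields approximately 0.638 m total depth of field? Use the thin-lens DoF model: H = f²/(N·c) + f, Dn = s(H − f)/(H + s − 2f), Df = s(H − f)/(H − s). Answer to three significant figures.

Write h = H − f = f²/(N·c). The thin-lens limits are Dn = s·h/(h + (s−f)) and Df = s·h/(h − (s−f)), so DoF = Df − Dn = 2·s·(s−f)·h / (h² − (s−f)²).
That is a quadratic in h: DoF·h² − 2·s·(s−f)·h − DoF·(s−f)² = 0 ⇒ h = (s−f)·(s + √(s² + DoF²)) / DoF = 1308 × (1320 + √(1320² + 638²)) / 638 = 1308 × (1320 + 1466.10) / 638 ≈ 5711.9 mm.
Then N = f²/(c·h) = 12² / (0.004 × 5711.9) = 144 / 22.848 ≈ 6.30.

f/6.30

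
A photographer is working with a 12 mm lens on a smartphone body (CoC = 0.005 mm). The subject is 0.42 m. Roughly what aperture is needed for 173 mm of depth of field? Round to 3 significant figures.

Write h = H − f = f²/(N·c). The thin-lens limits are Dn = s·h/(h + (s−f)) and Df = s·h/(h − (s−f)), so DoF = Df − Dn = 2·s·(s−f)·h / (h² − (s−f)²).
That is a quadratic in h: DoF·h² − 2·s·(s−f)·h − DoF·(s−f)² = 0 ⇒ h = (s−f)·(s + √(s² + DoF²)) / DoF = 408 × (420 + √(420² + 173²)) / 173 = 408 × (420 + 454.235) / 173 ≈ 2061.8 mm.
Then N = f²/(c·h) = 12² / (0.005 × 2061.8) = 144 / 10.309 ≈ 14.

f/14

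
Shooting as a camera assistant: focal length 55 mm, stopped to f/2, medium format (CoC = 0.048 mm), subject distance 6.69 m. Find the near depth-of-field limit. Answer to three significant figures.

Hyperfocal distance H = f²/(N·c) + f = 55²/(2 × 0.048) + 55 = 3025/0.096 + 55 ≈ 31565.4 mm ≈ 31.57 m.
Near limit Dn = s·(H − f)/(H + s − 2f) = 6690 × (31565.4 − 55) / (31565.4 + 6690 − 2 × 55) = 6690 × 31510.4 / 38145.4 ≈ 5526.3 mm ≈ 5.53 m.

5.53 m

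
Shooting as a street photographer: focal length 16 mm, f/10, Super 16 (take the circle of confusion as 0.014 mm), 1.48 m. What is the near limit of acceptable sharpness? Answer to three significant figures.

Hyperfocal distance H = f²/(N·c) + f = 16²/(10 × 0.014) + 16 = 256/0.14 + 16 ≈ 1844.6 mm ≈ 1.845 m.
Near limit Dn = s·(H − f)/(H + s − 2f) = 1480 × (1844.6 − 16) / (1844.6 + 1480 − 2 × 16) = 1480 × 1828.6 / 3292.6 ≈ 821.94 mm ≈ 0.822 m.

0.822 m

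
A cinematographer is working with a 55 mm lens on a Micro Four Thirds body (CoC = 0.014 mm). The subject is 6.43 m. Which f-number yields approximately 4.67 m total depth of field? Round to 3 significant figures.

Write h = H − f = f²/(N·c). The thin-lens limits are Dn = s·h/(h + (s−f)) and Df = s·h/(h − (s−f)), so DoF = Df − Dn = 2·s·(s−f)·h / (h² − (s−f)²).
That is a quadratic in h: DoF·h² − 2·s·(s−f)·h − DoF·(s−f)² = 0 ⇒ h = (s−f)·(s + √(s² + DoF²)) / DoF = 6375 × (6430 + √(6430² + 4670²)) / 4670 = 6375 × (6430 + 7946.94) / 4670 ≈ 19626 mm.
Then N = f²/(c·h) = 55² / (0.014 × 19626) = 3025 / 274.76 ≈ 11.

f/11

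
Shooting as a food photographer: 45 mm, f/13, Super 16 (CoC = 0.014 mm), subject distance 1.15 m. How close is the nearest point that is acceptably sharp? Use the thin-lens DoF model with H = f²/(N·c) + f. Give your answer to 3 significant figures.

1.05 m

Hyperfocal distance H = f²/(N·c) + f = 45²/(13 × 0.014) + 45 = 2025/0.182 + 45 ≈ 11171.4 mm ≈ 11.17 m.
Near limit Dn = s·(H − f)/(H + s − 2f) = 1150 × (11171.4 − 45) / (11171.4 + 1150 − 2 × 45) = 1150 × 11126.4 / 12231.4 ≈ 1046.1 mm ≈ 1.05 m.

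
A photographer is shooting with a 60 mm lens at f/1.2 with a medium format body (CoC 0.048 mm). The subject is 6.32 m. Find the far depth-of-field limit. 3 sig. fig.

Hyperfocal distance H = f²/(N·c) + f = 60²/(1.2 × 0.048) + 60 = 3600/0.0576 + 60 ≈ 62560.0 mm ≈ 62.56 m.
Far limit Df = s·(H − f)/(H − s) = 6320 × (62560.0 − 60) / (62560.0 − 6320) = 6320 × 62500.0 / 56240.0 ≈ 7023.5 mm ≈ 7.02 m.

7.02 m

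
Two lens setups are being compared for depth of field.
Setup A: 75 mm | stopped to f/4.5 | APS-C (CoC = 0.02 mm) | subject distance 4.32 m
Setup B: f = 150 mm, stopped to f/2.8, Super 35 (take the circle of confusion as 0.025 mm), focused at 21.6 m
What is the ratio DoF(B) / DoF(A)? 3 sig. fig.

Setup A: H = 75²/(4.5×0.02) + 75 ≈ 62575.0 mm; DoF = Df − Dn = 4634.80 − 4045.25 ≈ 589.55 mm.
Setup B: H = 150²/(2.8×0.025) + 150 ≈ 321578.6 mm; DoF = Df − Dn = 23144.5 − 20248.7 ≈ 2895.8 mm.
Ratio = 2895.8 / 589.55 ≈ 4.91.

4.91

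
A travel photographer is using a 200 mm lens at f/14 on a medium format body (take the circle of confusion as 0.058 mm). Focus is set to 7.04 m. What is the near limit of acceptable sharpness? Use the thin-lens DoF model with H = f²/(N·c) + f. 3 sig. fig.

6.18 m

Hyperfocal distance H = f²/(N·c) + f = 200²/(14 × 0.058) + 200 = 40000/0.812 + 200 ≈ 49461.1 mm ≈ 49.46 m.
Near limit Dn = s·(H − f)/(H + s − 2f) = 7040 × (49461.1 − 200) / (49461.1 + 7040 − 2 × 200) = 7040 × 49261.1 / 56101.1 ≈ 6181.7 mm ≈ 6.18 m.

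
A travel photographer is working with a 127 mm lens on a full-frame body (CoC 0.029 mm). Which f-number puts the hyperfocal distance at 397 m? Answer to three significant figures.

Rearrange H = f²/(N·c) + f for N: N = f² / ((H − f)·c).
N = 127² / ((397000 − 127) × 0.029) = 16129 / 11509 ≈ 1.40.

f/1.40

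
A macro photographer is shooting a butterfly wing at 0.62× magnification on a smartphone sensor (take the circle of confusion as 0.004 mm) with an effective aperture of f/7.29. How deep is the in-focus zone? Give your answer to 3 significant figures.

0.152 mm

At magnification m, DoF ≈ 2·N_eff·c/m² = 2 × 7.29 × 0.004 / 0.62² = 0.05832 / 0.3844 ≈ 0.152 mm.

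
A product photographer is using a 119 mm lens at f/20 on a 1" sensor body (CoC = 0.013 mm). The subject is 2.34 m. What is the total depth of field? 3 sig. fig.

Hyperfocal distance H = f²/(N·c) + f = 119²/(20 × 0.013) + 119 = 14161/0.26 + 119 ≈ 54584.4 mm ≈ 54.58 m.
Near limit Dn = s·(H − f)/(H + s − 2f) = 2340 × (54584.4 − 119) / (54584.4 + 2340 − 2 × 119) = 2340 × 54465.4 / 56686.4 ≈ 2248.32 mm.
Far limit Df = s·(H − f)/(H − s) = 2340 × (54584.4 − 119) / (54584.4 − 2340) = 2340 × 54465.4 / 52244.4 ≈ 2439.48 mm.
Depth of field = Df − Dn = 2439.48 − 2248.32 ≈ 191.16 mm.

191 mm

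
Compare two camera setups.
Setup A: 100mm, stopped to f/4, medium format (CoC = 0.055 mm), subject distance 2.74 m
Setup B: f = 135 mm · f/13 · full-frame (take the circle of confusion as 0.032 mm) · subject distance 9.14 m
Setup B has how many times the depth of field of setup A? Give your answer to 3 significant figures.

12.3

Setup A: H = 100²/(4×0.055) + 100 ≈ 45554.5 mm; DoF = Df − Dn = 2908.95 − 2589.60 ≈ 319.35 mm.
Setup B: H = 135²/(13×0.032) + 135 ≈ 43945.1 mm; DoF = Df − Dn = 11504.8 − 7581.6 ≈ 3923.2 mm.
Ratio = 3923.2 / 319.35 ≈ 12.3.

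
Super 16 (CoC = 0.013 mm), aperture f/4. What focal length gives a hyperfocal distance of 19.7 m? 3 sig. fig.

From H = f²/(N·c) + f, with f ≪ H: f ≈ √(H·N·c) = √(19700 × 4 × 0.013) = √1024.4 ≈ 32.01 mm.
The +f correction barely moves this — solving exactly, f² + N·c·f − N·c·H = 0 ⇒ f = (−N·c + √((N·c)² + 4·N·c·H))/2 = (−0.052 + √4097.6)/2 ≈ 31.980 mm, so f ≈ 32.0 mm.

32.0 mm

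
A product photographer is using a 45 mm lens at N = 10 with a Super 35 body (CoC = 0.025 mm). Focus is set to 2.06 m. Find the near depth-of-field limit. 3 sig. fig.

1.65 m

Hyperfocal distance H = f²/(N·c) + f = 45²/(10 × 0.025) + 45 = 2025/0.25 + 45 ≈ 8145.0 mm ≈ 8.145 m.
Near limit Dn = s·(H − f)/(H + s − 2f) = 2060 × (8145.0 − 45) / (8145.0 + 2060 − 2 × 45) = 2060 × 8100.0 / 10115.0 ≈ 1649.6 mm ≈ 1.65 m.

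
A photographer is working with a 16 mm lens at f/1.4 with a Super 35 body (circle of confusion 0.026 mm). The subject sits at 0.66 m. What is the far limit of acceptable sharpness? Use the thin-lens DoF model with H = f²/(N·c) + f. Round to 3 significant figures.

Hyperfocal distance H = f²/(N·c) + f = 16²/(1.4 × 0.026) + 16 = 256/0.0364 + 16 ≈ 7049.0 mm ≈ 7.049 m.
Far limit Df = s·(H − f)/(H − s) = 660 × (7049.0 − 16) / (7049.0 − 660) = 660 × 7033.0 / 6389.0 ≈ 726.53 mm ≈ 0.727 m.

0.727 m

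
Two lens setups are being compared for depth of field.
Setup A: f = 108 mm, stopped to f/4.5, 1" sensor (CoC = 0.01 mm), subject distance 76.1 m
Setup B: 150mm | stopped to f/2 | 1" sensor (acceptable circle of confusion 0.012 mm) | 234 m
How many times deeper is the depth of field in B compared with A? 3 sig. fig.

2.55

Setup A: H = 108²/(4.5×0.01) + 108 ≈ 259308.0 mm; DoF = Df − Dn = 107665 − 58847 ≈ 48818 mm.
Setup B: H = 150²/(2×0.012) + 150 ≈ 937650.0 mm; DoF = Df − Dn = 311767 − 187284 ≈ 124483 mm.
Ratio = 124483 / 48818 ≈ 2.55.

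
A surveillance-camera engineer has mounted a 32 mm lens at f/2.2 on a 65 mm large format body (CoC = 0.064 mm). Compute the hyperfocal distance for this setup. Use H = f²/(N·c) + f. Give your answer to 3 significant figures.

7.30 m

Hyperfocal distance H = f²/(N·c) + f = 32²/(2.2 × 0.064) + 32 = 1024/0.1408 + 32 ≈ 7304.7 mm ≈ 7.30 m.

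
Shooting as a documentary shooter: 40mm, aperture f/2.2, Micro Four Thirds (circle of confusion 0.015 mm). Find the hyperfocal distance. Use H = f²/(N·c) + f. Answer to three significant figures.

48.5 m

Hyperfocal distance H = f²/(N·c) + f = 40²/(2.2 × 0.015) + 40 = 1600/0.033 + 40 ≈ 48524.8 mm ≈ 48.5 m.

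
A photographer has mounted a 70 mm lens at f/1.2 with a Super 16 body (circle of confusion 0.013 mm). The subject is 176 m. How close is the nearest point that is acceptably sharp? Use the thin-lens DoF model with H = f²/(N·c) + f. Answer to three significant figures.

113 m

Hyperfocal distance H = f²/(N·c) + f = 70²/(1.2 × 0.013) + 70 = 4900/0.0156 + 70 ≈ 314172.6 mm ≈ 314.2 m.
Near limit Dn = s·(H − f)/(H + s − 2f) = 176000 × (314172.6 − 70) / (314172.6 + 176000 − 2 × 70) = 176000 × 314102.6 / 490032.6 ≈ 112813 mm ≈ 113 m.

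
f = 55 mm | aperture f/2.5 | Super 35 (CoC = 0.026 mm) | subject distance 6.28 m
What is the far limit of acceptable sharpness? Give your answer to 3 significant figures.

7.25 m

Hyperfocal distance H = f²/(N·c) + f = 55²/(2.5 × 0.026) + 55 = 3025/0.065 + 55 ≈ 46593.5 mm ≈ 46.59 m.
Far limit Df = s·(H − f)/(H − s) = 6280 × (46593.5 − 55) / (46593.5 − 6280) = 6280 × 46538.5 / 40313.5 ≈ 7249.7 mm ≈ 7.25 m.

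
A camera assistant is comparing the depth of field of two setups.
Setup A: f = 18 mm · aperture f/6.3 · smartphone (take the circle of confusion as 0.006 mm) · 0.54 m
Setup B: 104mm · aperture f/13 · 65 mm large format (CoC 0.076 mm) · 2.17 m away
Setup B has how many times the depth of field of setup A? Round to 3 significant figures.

12.9

Setup A: H = 18²/(6.3×0.006) + 18 ≈ 8589.4 mm; DoF = Df − Dn = 575.019 − 509.002 ≈ 66.017 mm.
Setup B: H = 104²/(13×0.076) + 104 ≈ 11051.4 mm; DoF = Df − Dn = 2674.79 − 1825.49 ≈ 849.30 mm.
Ratio = 849.30 / 66.017 ≈ 12.9.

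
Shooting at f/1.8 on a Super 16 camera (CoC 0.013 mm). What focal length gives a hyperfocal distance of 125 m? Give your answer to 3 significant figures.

54.1 mm

From H = f²/(N·c) + f, with f ≪ H: f ≈ √(H·N·c) = √(125000 × 1.8 × 0.013) = √2925.0 ≈ 54.08 mm.
The +f correction barely moves this — solving exactly, f² + N·c·f − N·c·H = 0 ⇒ f = (−N·c + √((N·c)² + 4·N·c·H))/2 = (−0.0234 + √11700)/2 ≈ 54.072 mm, so f ≈ 54.1 mm.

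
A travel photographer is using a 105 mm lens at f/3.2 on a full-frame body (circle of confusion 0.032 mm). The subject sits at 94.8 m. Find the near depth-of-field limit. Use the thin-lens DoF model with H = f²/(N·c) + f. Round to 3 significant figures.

50.4 m

Hyperfocal distance H = f²/(N·c) + f = 105²/(3.2 × 0.032) + 105 = 11025/0.1024 + 105 ≈ 107771.0 mm ≈ 107.8 m.
Near limit Dn = s·(H − f)/(H + s − 2f) = 94800 × (107771.0 − 105) / (107771.0 + 94800 − 2 × 105) = 94800 × 107666.0 / 202361.0 ≈ 50438 mm ≈ 50.4 m.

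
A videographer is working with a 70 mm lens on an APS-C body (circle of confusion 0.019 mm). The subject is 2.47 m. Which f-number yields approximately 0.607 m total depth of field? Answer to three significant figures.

f/13

Write h = H − f = f²/(N·c). The thin-lens limits are Dn = s·h/(h + (s−f)) and Df = s·h/(h − (s−f)), so DoF = Df − Dn = 2·s·(s−f)·h / (h² − (s−f)²).
That is a quadratic in h: DoF·h² − 2·s·(s−f)·h − DoF·(s−f)² = 0 ⇒ h = (s−f)·(s + √(s² + DoF²)) / DoF = 2400 × (2470 + √(2470² + 607²)) / 607 = 2400 × (2470 + 2543.49) / 607 ≈ 19823 mm.
Then N = f²/(c·h) = 70² / (0.019 × 19823) = 4900 / 376.63 ≈ 13.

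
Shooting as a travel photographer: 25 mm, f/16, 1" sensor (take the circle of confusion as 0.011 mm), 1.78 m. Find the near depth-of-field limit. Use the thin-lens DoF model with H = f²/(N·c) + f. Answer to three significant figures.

Hyperfocal distance H = f²/(N·c) + f = 25²/(16 × 0.011) + 25 = 625/0.176 + 25 ≈ 3576.1 mm ≈ 3.576 m.
Near limit Dn = s·(H − f)/(H + s − 2f) = 1780 × (3576.1 − 25) / (3576.1 + 1780 − 2 × 25) = 1780 × 3551.1 / 5306.1 ≈ 1191.3 mm ≈ 1.19 m.

1.19 m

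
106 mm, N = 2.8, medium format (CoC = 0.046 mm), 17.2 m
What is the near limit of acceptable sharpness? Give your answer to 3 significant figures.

14.4 m

Hyperfocal distance H = f²/(N·c) + f = 106²/(2.8 × 0.046) + 106 = 11236/0.1288 + 106 ≈ 87342.0 mm ≈ 87.34 m.
Near limit Dn = s·(H − f)/(H + s − 2f) = 17200 × (87342.0 − 106) / (87342.0 + 17200 − 2 × 106) = 17200 × 87236.0 / 104330.0 ≈ 14382 mm ≈ 14.4 m.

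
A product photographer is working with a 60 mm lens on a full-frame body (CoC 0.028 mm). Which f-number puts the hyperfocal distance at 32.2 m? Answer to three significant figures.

Rearrange H = f²/(N·c) + f for N: N = f² / ((H − f)·c).
N = 60² / ((32200 − 60) × 0.028) = 3600 / 899.9 ≈ 4.

f/4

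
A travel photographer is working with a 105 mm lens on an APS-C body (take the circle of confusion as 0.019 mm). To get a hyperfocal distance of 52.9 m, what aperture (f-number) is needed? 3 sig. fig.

Rearrange H = f²/(N·c) + f for N: N = f² / ((H − f)·c).
N = 105² / ((52900 − 105) × 0.019) = 11025 / 1003 ≈ 11.

f/11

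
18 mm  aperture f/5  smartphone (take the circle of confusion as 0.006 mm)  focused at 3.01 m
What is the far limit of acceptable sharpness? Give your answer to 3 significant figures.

4.16 m

Hyperfocal distance H = f²/(N·c) + f = 18²/(5 × 0.006) + 18 = 324/0.03 + 18 ≈ 10818.0 mm ≈ 10.82 m.
Far limit Df = s·(H − f)/(H − s) = 3010 × (10818.0 − 18) / (10818.0 − 3010) = 3010 × 10800.0 / 7808.0 ≈ 4163.4 mm ≈ 4.16 m.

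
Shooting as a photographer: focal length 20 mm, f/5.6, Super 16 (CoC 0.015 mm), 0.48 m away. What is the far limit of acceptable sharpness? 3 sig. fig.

Hyperfocal distance H = f²/(N·c) + f = 20²/(5.6 × 0.015) + 20 = 400/0.084 + 20 ≈ 4781.9 mm ≈ 4.782 m.
Far limit Df = s·(H − f)/(H − s) = 480 × (4781.9 − 20) / (4781.9 − 480) = 480 × 4761.9 / 4301.9 ≈ 531.33 mm ≈ 0.531 m.

0.531 m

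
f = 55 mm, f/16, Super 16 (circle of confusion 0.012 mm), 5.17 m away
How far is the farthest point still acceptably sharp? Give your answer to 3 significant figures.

7.66 m

Hyperfocal distance H = f²/(N·c) + f = 55²/(16 × 0.012) + 55 = 3025/0.192 + 55 ≈ 15810.2 mm ≈ 15.81 m.
Far limit Df = s·(H − f)/(H − s) = 5170 × (15810.2 − 55) / (15810.2 − 5170) = 5170 × 15755.2 / 10640.2 ≈ 7655.3 mm ≈ 7.66 m.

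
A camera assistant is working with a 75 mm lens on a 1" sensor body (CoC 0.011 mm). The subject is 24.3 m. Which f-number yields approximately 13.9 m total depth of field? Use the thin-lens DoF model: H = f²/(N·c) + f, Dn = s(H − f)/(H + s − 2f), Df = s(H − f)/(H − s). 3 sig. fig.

Write h = H − f = f²/(N·c). The thin-lens limits are Dn = s·h/(h + (s−f)) and Df = s·h/(h − (s−f)), so DoF = Df − Dn = 2·s·(s−f)·h / (h² − (s−f)²).
That is a quadratic in h: DoF·h² − 2·s·(s−f)·h − DoF·(s−f)² = 0 ⇒ h = (s−f)·(s + √(s² + DoF²)) / DoF = 24225 × (24300 + √(24300² + 13900²)) / 13900 = 24225 × (24300 + 27994.6) / 13900 ≈ 91139 mm.
Then N = f²/(c·h) = 75² / (0.011 × 91139) = 5625 / 1002.5 ≈ 5.61.

f/5.61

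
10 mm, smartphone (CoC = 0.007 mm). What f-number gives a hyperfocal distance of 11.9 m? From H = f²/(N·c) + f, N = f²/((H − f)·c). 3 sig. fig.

f/1.20

Rearrange H = f²/(N·c) + f for N: N = f² / ((H − f)·c).
N = 10² / ((11900 − 10) × 0.007) = 100 / 83.23 ≈ 1.20.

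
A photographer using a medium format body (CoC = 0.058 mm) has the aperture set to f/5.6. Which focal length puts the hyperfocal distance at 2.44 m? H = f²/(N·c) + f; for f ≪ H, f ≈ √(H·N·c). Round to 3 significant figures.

28.0 mm

From H = f²/(N·c) + f, with f ≪ H: f ≈ √(H·N·c) = √(2440 × 5.6 × 0.058) = √792.51 ≈ 28.15 mm.
Exact: f² + N·c·f − N·c·H = 0 ⇒ f = (−N·c + √((N·c)² + 4·N·c·H))/2 = (−0.3248 + √3170.2)/2 ≈ 27.990 mm ≈ 28.0 mm.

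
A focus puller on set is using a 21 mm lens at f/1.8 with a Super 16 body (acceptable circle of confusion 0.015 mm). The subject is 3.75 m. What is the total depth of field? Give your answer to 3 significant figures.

Hyperfocal distance H = f²/(N·c) + f = 21²/(1.8 × 0.015) + 21 = 441/0.027 + 21 ≈ 16354.3 mm ≈ 16.35 m.
Near limit Dn = s·(H − f)/(H + s − 2f) = 3750 × (16354.3 − 21) / (16354.3 + 3750 − 2 × 21) = 3750 × 16333.3 / 20062.3 ≈ 3053.0 mm.
Far limit Df = s·(H − f)/(H − s) = 3750 × (16354.3 − 21) / (16354.3 − 3750) = 3750 × 16333.3 / 12604.3 ≈ 4859.4 mm.
Depth of field = Df − Dn = 4859.4 − 3053.0 ≈ 1806.4 mm ≈ 1.81 m.

1.81 m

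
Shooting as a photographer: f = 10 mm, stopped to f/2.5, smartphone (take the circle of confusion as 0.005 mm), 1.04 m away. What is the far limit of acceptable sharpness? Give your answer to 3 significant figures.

Hyperfocal distance H = f²/(N·c) + f = 10²/(2.5 × 0.005) + 10 = 100/0.0125 + 10 ≈ 8010.0 mm ≈ 8.010 m.
Far limit Df = s·(H − f)/(H − s) = 1040 × (8010.0 − 10) / (8010.0 − 1040) = 1040 × 8000.0 / 6970.0 ≈ 1193.7 mm ≈ 1.19 m.

1.19 m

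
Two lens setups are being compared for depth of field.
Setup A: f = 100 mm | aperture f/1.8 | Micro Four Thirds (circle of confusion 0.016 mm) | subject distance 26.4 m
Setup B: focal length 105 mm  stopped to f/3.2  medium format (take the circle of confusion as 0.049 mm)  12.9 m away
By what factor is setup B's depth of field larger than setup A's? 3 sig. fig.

Setup A: H = 100²/(1.8×0.016) + 100 ≈ 347322.2 mm; DoF = Df − Dn = 28563.5 − 24541.2 ≈ 4022.3 mm.
Setup B: H = 105²/(3.2×0.049) + 105 ≈ 70417.5 mm; DoF = Df − Dn = 15769.7 − 10914.0 ≈ 4855.7 mm.
Ratio = 4855.7 / 4022.3 ≈ 1.21.

1.21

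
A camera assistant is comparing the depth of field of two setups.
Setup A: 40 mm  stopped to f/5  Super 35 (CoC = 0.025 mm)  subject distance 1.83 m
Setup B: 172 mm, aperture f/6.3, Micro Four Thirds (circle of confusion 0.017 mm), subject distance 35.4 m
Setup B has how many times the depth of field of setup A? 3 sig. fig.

Setup A: H = 40²/(5×0.025) + 40 ≈ 12840.0 mm; DoF = Df − Dn = 2127.52 − 1605.48 ≈ 522.04 mm.
Setup B: H = 172²/(6.3×0.017) + 172 ≈ 276399.8 mm; DoF = Df − Dn = 40574.6 − 31396.0 ≈ 9178.6 mm.
Ratio = 9178.6 / 522.04 ≈ 17.6.

17.6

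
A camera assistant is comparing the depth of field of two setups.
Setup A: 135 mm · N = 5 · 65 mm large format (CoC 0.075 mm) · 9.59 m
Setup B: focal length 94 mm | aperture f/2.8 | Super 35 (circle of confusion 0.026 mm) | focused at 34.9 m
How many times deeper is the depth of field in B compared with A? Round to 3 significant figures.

5.62

Setup A: H = 135²/(5×0.075) + 135 ≈ 48735.0 mm; DoF = Df − Dn = 11906.3 − 8028.1 ≈ 3878.2 mm.
Setup B: H = 94²/(2.8×0.026) + 94 ≈ 121467.6 mm; DoF = Df − Dn = 48932 − 27122 ≈ 21810 mm.
Ratio = 21810 / 3878.2 ≈ 5.62.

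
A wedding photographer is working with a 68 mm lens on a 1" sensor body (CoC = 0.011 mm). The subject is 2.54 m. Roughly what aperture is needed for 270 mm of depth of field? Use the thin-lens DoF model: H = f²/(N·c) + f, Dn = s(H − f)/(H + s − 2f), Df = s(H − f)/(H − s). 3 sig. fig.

f/9.01

Write h = H − f = f²/(N·c). The thin-lens limits are Dn = s·h/(h + (s−f)) and Df = s·h/(h − (s−f)), so DoF = Df − Dn = 2·s·(s−f)·h / (h² − (s−f)²).
That is a quadratic in h: DoF·h² − 2·s·(s−f)·h − DoF·(s−f)² = 0 ⇒ h = (s−f)·(s + √(s² + DoF²)) / DoF = 2472 × (2540 + √(2540² + 270²)) / 270 = 2472 × (2540 + 2554.31) / 270 ≈ 46641 mm.
Then N = f²/(c·h) = 68² / (0.011 × 46641) = 4624 / 513.05 ≈ 9.01.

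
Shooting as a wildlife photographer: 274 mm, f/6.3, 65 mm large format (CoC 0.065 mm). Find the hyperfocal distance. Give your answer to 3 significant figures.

184 m

Hyperfocal distance H = f²/(N·c) + f = 274²/(6.3 × 0.065) + 274 = 75076/0.4095 + 274 ≈ 183609.8 mm ≈ 184 m.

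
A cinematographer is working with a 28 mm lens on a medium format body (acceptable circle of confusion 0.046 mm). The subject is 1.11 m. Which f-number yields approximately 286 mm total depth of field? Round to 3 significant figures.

f/2.00

Write h = H − f = f²/(N·c). The thin-lens limits are Dn = s·h/(h + (s−f)) and Df = s·h/(h − (s−f)), so DoF = Df − Dn = 2·s·(s−f)·h / (h² − (s−f)²).
That is a quadratic in h: DoF·h² − 2·s·(s−f)·h − DoF·(s−f)² = 0 ⇒ h = (s−f)·(s + √(s² + DoF²)) / DoF = 1082 × (1110 + √(1110² + 286²)) / 286 = 1082 × (1110 + 1146.25) / 286 ≈ 8535.9 mm.
Then N = f²/(c·h) = 28² / (0.046 × 8535.9) = 784 / 392.65 ≈ 2.00.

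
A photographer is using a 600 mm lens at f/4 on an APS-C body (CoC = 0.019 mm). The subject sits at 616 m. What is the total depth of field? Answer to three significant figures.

163 m

Hyperfocal distance H = f²/(N·c) + f = 600²/(4 × 0.019) + 600 = 360000/0.076 + 600 ≈ 4737442.1 mm ≈ 4737 m.
Near limit Dn = s·(H − f)/(H + s − 2f) = 616000 × (4737442.1 − 600) / (4737442.1 + 616000 − 2 × 600) = 616000 × 4736842.1 / 5352242.1 ≈ 545172 mm.
Far limit Df = s·(H − f)/(H − s) = 616000 × (4737442.1 − 600) / (4737442.1 − 616000) = 616000 × 4736842.1 / 4121442.1 ≈ 707979 mm.
Depth of field = Df − Dn = 707979 − 545172 ≈ 162807 mm ≈ 163 m.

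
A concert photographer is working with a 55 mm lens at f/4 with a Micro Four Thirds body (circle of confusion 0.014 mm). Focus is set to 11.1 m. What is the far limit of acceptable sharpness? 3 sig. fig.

14.0 m

Hyperfocal distance H = f²/(N·c) + f = 55²/(4 × 0.014) + 55 = 3025/0.056 + 55 ≈ 54072.9 mm ≈ 54.07 m.
Far limit Df = s·(H − f)/(H − s) = 11100 × (54072.9 − 55) / (54072.9 − 11100) = 11100 × 54017.9 / 42972.9 ≈ 13953 mm ≈ 14.0 m.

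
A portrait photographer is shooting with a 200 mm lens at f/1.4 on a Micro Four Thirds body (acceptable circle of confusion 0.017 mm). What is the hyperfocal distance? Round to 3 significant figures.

1680 m

Hyperfocal distance H = f²/(N·c) + f = 200²/(1.4 × 0.017) + 200 = 40000/0.0238 + 200 ≈ 1680872.3 mm ≈ 1680 m.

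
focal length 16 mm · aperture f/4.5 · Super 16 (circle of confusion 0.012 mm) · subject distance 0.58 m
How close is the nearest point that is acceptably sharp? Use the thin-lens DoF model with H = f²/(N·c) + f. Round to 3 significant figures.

Hyperfocal distance H = f²/(N·c) + f = 16²/(4.5 × 0.012) + 16 = 256/0.054 + 16 ≈ 4756.7 mm ≈ 4.757 m.
Near limit Dn = s·(H − f)/(H + s − 2f) = 580 × (4756.7 − 16) / (4756.7 + 580 − 2 × 16) = 580 × 4740.7 / 5304.7 ≈ 518.33 mm ≈ 0.518 m.

0.518 m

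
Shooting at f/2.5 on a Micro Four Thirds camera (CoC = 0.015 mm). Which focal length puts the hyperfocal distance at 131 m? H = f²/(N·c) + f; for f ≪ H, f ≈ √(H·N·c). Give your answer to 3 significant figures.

70.1 mm

From H = f²/(N·c) + f, with f ≪ H: f ≈ √(H·N·c) = √(131000 × 2.5 × 0.015) = √4912.5 ≈ 70.09 mm.
The +f correction barely moves this — solving exactly, f² + N·c·f − N·c·H = 0 ⇒ f = (−N·c + √((N·c)² + 4·N·c·H))/2 = (−0.0375 + √19650)/2 ≈ 70.070 mm, so f ≈ 70.1 mm.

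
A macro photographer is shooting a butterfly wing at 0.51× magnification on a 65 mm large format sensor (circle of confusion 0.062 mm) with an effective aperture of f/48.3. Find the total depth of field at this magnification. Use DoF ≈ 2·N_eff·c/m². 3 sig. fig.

23.0 mm

At magnification m, DoF ≈ 2·N_eff·c/m² = 2 × 48.3 × 0.062 / 0.51² = 5.989 / 0.2601 ≈ 23 mm.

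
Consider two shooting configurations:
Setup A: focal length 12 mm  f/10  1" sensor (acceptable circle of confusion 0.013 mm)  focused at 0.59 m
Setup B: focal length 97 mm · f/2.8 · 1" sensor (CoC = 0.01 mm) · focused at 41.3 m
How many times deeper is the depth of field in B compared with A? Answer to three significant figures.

12.2

Setup A: H = 12²/(10×0.013) + 12 ≈ 1119.7 mm; DoF = Df − Dn = 1233.81 − 387.70 ≈ 846.11 mm.
Setup B: H = 97²/(2.8×0.01) + 97 ≈ 336132.7 mm; DoF = Df − Dn = 47072 − 36789 ≈ 10283 mm.
Ratio = 10283 / 846.11 ≈ 12.2.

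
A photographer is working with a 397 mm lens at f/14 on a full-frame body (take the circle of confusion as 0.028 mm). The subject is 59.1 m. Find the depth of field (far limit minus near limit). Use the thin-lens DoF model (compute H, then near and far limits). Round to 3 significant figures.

Hyperfocal distance H = f²/(N·c) + f = 397²/(14 × 0.028) + 397 = 157609/0.392 + 397 ≈ 402460.8 mm ≈ 402.5 m.
Near limit Dn = s·(H − f)/(H + s − 2f) = 59100 × (402460.8 − 397) / (402460.8 + 59100 − 2 × 397) = 59100 × 402063.8 / 460766.8 ≈ 51570 mm.
Far limit Df = s·(H − f)/(H − s) = 59100 × (402460.8 − 397) / (402460.8 − 59100) = 59100 × 402063.8 / 343360.8 ≈ 69204 mm.
Depth of field = Df − Dn = 69204 − 51570 ≈ 17634 mm ≈ 17.6 m.

17.6 m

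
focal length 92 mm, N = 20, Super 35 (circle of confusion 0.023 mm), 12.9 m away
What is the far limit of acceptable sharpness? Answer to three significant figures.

42.4 m

Hyperfocal distance H = f²/(N·c) + f = 92²/(20 × 0.023) + 92 = 8464/0.46 + 92 ≈ 18492.0 mm ≈ 18.49 m.
Far limit Df = s·(H − f)/(H − s) = 12900 × (18492.0 − 92) / (18492.0 − 12900) = 12900 × 18400.0 / 5592.0 ≈ 42446 mm ≈ 42.4 m.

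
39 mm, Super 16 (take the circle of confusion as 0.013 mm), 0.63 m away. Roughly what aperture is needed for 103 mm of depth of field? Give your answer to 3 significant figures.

f/16.1

Write h = H − f = f²/(N·c). The thin-lens limits are Dn = s·h/(h + (s−f)) and Df = s·h/(h − (s−f)), so DoF = Df − Dn = 2·s·(s−f)·h / (h² − (s−f)²).
That is a quadratic in h: DoF·h² − 2·s·(s−f)·h − DoF·(s−f)² = 0 ⇒ h = (s−f)·(s + √(s² + DoF²)) / DoF = 591 × (630 + √(630² + 103²)) / 103 = 591 × (630 + 638.364) / 103 ≈ 7277.7 mm.
Then N = f²/(c·h) = 39² / (0.013 × 7277.7) = 1521 / 94.610 ≈ 16.1.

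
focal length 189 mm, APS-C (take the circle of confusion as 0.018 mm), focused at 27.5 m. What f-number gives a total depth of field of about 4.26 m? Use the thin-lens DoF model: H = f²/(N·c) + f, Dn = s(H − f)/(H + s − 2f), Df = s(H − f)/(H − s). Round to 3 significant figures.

Write h = H − f = f²/(N·c). The thin-lens limits are Dn = s·h/(h + (s−f)) and Df = s·h/(h − (s−f)), so DoF = Df − Dn = 2·s·(s−f)·h / (h² − (s−f)²).
That is a quadratic in h: DoF·h² − 2·s·(s−f)·h − DoF·(s−f)² = 0 ⇒ h = (s−f)·(s + √(s² + DoF²)) / DoF = 27311 × (27500 + √(27500² + 4260²)) / 4260 = 27311 × (27500 + 27828.0) / 4260 ≈ 354710 mm.
Then N = f²/(c·h) = 189² / (0.018 × 354710) = 35721 / 6384.8 ≈ 5.59.

f/5.59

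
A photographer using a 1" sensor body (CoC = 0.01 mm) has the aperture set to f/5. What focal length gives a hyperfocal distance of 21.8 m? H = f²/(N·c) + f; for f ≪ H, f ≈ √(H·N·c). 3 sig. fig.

From H = f²/(N·c) + f, with f ≪ H: f ≈ √(H·N·c) = √(21800 × 5 × 0.01) = √1090.0 ≈ 33.02 mm.
The +f correction barely moves this — solving exactly, f² + N·c·f − N·c·H = 0 ⇒ f = (−N·c + √((N·c)² + 4·N·c·H))/2 = (−0.05 + √4360.0)/2 ≈ 32.990 mm, so f ≈ 33.0 mm.

33.0 mm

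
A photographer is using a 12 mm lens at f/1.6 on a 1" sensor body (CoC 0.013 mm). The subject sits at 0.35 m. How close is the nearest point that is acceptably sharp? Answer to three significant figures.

Hyperfocal distance H = f²/(N·c) + f = 12²/(1.6 × 0.013) + 12 = 144/0.0208 + 12 ≈ 6935.1 mm ≈ 6.935 m.
Near limit Dn = s·(H − f)/(H + s − 2f) = 350 × (6935.1 − 12) / (6935.1 + 350 − 2 × 12) = 350 × 6923.1 / 7261.1 ≈ 333.71 mm.

334 mm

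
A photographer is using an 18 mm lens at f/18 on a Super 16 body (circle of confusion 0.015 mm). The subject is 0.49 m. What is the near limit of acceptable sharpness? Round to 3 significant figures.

352 mm

Hyperfocal distance H = f²/(N·c) + f = 18²/(18 × 0.015) + 18 = 324/0.27 + 18 ≈ 1218.0 mm ≈ 1.218 m.
Near limit Dn = s·(H − f)/(H + s − 2f) = 490 × (1218.0 − 18) / (1218.0 + 490 − 2 × 18) = 490 × 1200.0 / 1672.0 ≈ 351.67 mm.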